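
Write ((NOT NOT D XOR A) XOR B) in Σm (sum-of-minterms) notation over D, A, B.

Σm(1, 2, 4, 7) = (NOT D AND NOT A AND B) OR (NOT D AND A AND NOT B) OR (D AND NOT A AND NOT B) OR (D AND A AND B)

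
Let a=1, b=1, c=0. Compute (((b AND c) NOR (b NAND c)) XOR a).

Substituting: (((1 AND 0) NOR (1 NAND 0)) XOR 1)
= 1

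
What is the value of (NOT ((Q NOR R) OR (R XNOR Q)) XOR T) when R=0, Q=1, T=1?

Substituting: (NOT ((1 NOR 0) OR (0 XNOR 1)) XOR 1)
= 0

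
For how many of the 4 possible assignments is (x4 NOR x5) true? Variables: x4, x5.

Satisfying assignments: (0,0)
Count: 1 out of 4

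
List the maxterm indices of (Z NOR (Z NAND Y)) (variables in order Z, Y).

ΠM(0, 1, 2, 3) = (Z OR Y) AND (Z OR NOT Y) AND (NOT Z OR Y) AND (NOT Z OR NOT Y)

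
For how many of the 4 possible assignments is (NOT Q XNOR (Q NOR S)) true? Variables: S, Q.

Satisfying assignments: (0,0), (0,1), (1,1)
Count: 3 out of 4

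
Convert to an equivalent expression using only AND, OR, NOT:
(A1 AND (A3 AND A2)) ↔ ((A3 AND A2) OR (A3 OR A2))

((A1 AND (A3 AND A2)) AND ((A3 AND A2) OR (A3 OR A2))) OR (NOT (A1 AND (A3 AND A2)) AND NOT ((A3 AND A2) OR (A3 OR A2)))
(Biconditional = both true or both false)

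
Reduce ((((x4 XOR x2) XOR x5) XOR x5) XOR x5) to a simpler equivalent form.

By XOR self-cancellation ((E XOR v) XOR v = E):
= ((x4 XOR x2) XOR x5)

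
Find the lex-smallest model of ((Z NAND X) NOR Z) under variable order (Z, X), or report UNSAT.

UNSATISFIABLE - no assignment makes this expression true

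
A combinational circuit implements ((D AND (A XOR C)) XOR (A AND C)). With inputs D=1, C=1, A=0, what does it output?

Substituting: ((1 AND (0 XOR 1)) XOR (0 AND 1))
= 1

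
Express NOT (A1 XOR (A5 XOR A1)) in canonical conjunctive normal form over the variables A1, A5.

(A1 OR NOT A5) AND (NOT A1 OR NOT A5)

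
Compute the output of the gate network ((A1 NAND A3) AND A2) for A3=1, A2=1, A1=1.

Substituting: ((1 NAND 1) AND 1)
= 0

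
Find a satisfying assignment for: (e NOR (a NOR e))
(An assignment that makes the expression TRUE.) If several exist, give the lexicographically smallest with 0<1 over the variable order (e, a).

e=0, a=1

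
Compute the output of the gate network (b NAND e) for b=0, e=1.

Substituting: (0 NAND 1)
= 1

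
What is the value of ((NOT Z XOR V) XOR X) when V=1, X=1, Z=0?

Substituting: ((NOT 0 XOR 1) XOR 1)
= 1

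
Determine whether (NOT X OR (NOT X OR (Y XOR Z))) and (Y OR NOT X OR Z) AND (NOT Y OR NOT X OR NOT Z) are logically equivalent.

Yes, they are equivalent — the two output columns agree on all 8 assignments:
Y | X | Z | Expression 1 | Expression 2
---------------------------------------
0 | 0 | 0 | 1 | 1
0 | 0 | 1 | 1 | 1
0 | 1 | 0 | 0 | 0
0 | 1 | 1 | 1 | 1
1 | 0 | 0 | 1 | 1
1 | 0 | 1 | 1 | 1
1 | 1 | 0 | 1 | 1
1 | 1 | 1 | 0 | 0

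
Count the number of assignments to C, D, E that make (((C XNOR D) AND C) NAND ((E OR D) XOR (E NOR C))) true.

Satisfying assignments: (0,0,0), (0,0,1), (0,1,0), (0,1,1), (1,0,0), (1,0,1)
Count: 6 out of 8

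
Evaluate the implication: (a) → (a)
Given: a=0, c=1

Antecedent (a) = 0; consequent (a) = 0.
0 → 0 = 1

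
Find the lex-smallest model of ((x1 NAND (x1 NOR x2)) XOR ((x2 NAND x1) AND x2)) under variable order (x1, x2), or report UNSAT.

x1=0, x2=0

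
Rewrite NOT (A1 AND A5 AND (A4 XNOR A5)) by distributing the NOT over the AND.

NOT A1 OR NOT A5 OR NOT (A4 XNOR A5)
De Morgan's: NOT(AND of terms) = OR of negations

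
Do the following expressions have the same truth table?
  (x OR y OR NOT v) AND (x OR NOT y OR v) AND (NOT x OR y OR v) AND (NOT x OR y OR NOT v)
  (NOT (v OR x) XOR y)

Yes, they are equivalent — the two output columns agree on all 8 assignments:
x | y | v | Expression 1 | Expression 2
---------------------------------------
0 | 0 | 0 | 1 | 1
0 | 0 | 1 | 0 | 0
0 | 1 | 0 | 0 | 0
0 | 1 | 1 | 1 | 1
1 | 0 | 0 | 0 | 0
1 | 0 | 1 | 0 | 0
1 | 1 | 0 | 1 | 1
1 | 1 | 1 | 1 | 1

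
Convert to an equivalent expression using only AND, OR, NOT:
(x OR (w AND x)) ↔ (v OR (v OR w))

((x OR (w AND x)) AND (v OR (v OR w))) OR (NOT (x OR (w AND x)) AND NOT (v OR (v OR w)))
(Biconditional = both true or both false)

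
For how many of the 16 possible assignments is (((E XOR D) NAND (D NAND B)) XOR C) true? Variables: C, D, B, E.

Satisfying assignments: (0,0,0,0), (0,0,1,0), (0,1,0,1), (0,1,1,0), (0,1,1,1), (1,0,0,1), (1,0,1,1), (1,1,0,0)
Count: 8 out of 16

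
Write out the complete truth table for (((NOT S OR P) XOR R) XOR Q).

S | R | P | Q | Output
----------------------
0 | 0 | 0 | 0 | 1
0 | 0 | 0 | 1 | 0
0 | 0 | 1 | 0 | 1
0 | 0 | 1 | 1 | 0
0 | 1 | 0 | 0 | 0
0 | 1 | 0 | 1 | 1
0 | 1 | 1 | 0 | 0
0 | 1 | 1 | 1 | 1
1 | 0 | 0 | 0 | 0
1 | 0 | 0 | 1 | 1
1 | 0 | 1 | 0 | 1
1 | 0 | 1 | 1 | 0
1 | 1 | 0 | 0 | 1
1 | 1 | 0 | 1 | 0
1 | 1 | 1 | 0 | 0
1 | 1 | 1 | 1 | 1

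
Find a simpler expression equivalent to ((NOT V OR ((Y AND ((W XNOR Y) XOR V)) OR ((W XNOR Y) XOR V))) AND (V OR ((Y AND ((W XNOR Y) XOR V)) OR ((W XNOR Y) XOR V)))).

By distribution ((E OR v) AND (E OR NOT v) = E) then absorption (E OR (E AND v) = E):
= ((W XNOR Y) XOR V)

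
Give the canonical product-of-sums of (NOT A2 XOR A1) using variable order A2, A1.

ΠM(1, 2) = (A2 OR NOT A1) AND (NOT A2 OR A1)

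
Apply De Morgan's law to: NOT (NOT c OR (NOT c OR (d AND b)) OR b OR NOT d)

c AND NOT (NOT c OR (d AND b)) AND NOT b AND d
De Morgan's: NOT(OR of terms) = AND of negations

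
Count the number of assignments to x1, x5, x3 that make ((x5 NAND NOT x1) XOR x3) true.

Satisfying assignments: (0,0,0), (0,1,1), (1,0,0), (1,1,0)
Count: 4 out of 8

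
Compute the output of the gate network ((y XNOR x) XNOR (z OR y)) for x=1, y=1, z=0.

Substituting: ((1 XNOR 1) XNOR (0 OR 1))
= 1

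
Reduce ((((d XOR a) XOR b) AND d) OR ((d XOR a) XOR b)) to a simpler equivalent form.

By absorption (E OR (E AND v) = E):
= ((d XOR a) XOR b)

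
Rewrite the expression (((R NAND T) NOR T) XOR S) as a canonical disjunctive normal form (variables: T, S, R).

(NOT T AND S AND NOT R) OR (NOT T AND S AND R) OR (T AND S AND NOT R) OR (T AND S AND R)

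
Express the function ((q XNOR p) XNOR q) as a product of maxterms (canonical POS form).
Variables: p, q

ΠM(0, 1) = (p OR q) AND (p OR NOT q)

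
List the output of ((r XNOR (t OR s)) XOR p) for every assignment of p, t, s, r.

p | t | s | r | Output
----------------------
0 | 0 | 0 | 0 | 1
0 | 0 | 0 | 1 | 0
0 | 0 | 1 | 0 | 0
0 | 0 | 1 | 1 | 1
0 | 1 | 0 | 0 | 0
0 | 1 | 0 | 1 | 1
0 | 1 | 1 | 0 | 0
0 | 1 | 1 | 1 | 1
1 | 0 | 0 | 0 | 0
1 | 0 | 0 | 1 | 1
1 | 0 | 1 | 0 | 1
1 | 0 | 1 | 1 | 0
1 | 1 | 0 | 0 | 1
1 | 1 | 0 | 1 | 0
1 | 1 | 1 | 0 | 1
1 | 1 | 1 | 1 | 0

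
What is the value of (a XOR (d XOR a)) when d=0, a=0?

Substituting: (0 XOR (0 XOR 0))
= 0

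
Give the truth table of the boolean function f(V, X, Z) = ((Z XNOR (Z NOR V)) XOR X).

V | X | Z | Output
------------------
0 | 0 | 0 | 0
0 | 0 | 1 | 0
0 | 1 | 0 | 1
0 | 1 | 1 | 1
1 | 0 | 0 | 1
1 | 0 | 1 | 0
1 | 1 | 0 | 0
1 | 1 | 1 | 1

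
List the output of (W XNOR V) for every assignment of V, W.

V | W | Output
--------------
0 | 0 | 1
0 | 1 | 0
1 | 0 | 0
1 | 1 | 1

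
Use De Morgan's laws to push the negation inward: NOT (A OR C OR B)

NOT A AND NOT C AND NOT B
De Morgan's: NOT(OR of terms) = AND of negations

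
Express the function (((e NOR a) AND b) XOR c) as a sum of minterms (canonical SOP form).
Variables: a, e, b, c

Σm(1, 2, 5, 7, 9, 11, 13, 15) = (NOT a AND NOT e AND NOT b AND c) OR (NOT a AND NOT e AND b AND NOT c) OR (NOT a AND e AND NOT b AND c) OR (NOT a AND e AND b AND c) OR (a AND NOT e AND NOT b AND c) OR (a AND NOT e AND b AND c) OR (a AND e AND NOT b AND c) OR (a AND e AND b AND c)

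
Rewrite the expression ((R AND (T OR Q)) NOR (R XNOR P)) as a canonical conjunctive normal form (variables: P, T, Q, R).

(P OR T OR Q OR R) AND (P OR T OR NOT Q OR R) AND (P OR T OR NOT Q OR NOT R) AND (P OR NOT T OR Q OR R) AND (P OR NOT T OR Q OR NOT R) AND (P OR NOT T OR NOT Q OR R) AND (P OR NOT T OR NOT Q OR NOT R) AND (NOT P OR T OR Q OR NOT R) AND (NOT P OR T OR NOT Q OR NOT R) AND (NOT P OR NOT T OR Q OR NOT R) AND (NOT P OR NOT T OR NOT Q OR NOT R)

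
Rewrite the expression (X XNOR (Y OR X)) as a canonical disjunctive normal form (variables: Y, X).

(NOT Y AND NOT X) OR (NOT Y AND X) OR (Y AND X)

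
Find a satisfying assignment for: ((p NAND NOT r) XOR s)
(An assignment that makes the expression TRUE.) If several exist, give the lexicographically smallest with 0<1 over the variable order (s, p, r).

s=0, p=0, r=0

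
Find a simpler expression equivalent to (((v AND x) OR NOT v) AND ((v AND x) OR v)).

By distribution ((E OR v) AND (E OR NOT v) = E):
= (v AND x)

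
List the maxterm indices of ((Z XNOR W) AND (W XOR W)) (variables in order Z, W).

ΠM(0, 1, 2, 3) = (Z OR W) AND (Z OR NOT W) AND (NOT Z OR W) AND (NOT Z OR NOT W)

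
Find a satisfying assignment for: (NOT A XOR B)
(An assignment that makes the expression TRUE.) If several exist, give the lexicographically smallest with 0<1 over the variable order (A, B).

A=0, B=0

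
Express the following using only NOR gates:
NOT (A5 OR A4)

(((A5 NOR A4) NOR (A5 NOR A4)) NOR ((A5 NOR A4) NOR (A5 NOR A4)))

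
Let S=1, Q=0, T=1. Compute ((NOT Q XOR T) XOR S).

Substituting: ((NOT 0 XOR 1) XOR 1)
= 1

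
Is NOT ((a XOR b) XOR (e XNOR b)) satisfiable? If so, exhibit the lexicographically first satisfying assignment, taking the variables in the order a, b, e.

a=0, b=0, e=1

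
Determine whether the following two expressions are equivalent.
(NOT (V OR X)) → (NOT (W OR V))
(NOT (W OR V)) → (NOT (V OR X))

No, Converse is not equivalent to original (counterexample: W=0, X=1, V=0)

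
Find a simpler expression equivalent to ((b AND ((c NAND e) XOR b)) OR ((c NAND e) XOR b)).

By absorption (E OR (E AND v) = E):
= ((c NAND e) XOR b)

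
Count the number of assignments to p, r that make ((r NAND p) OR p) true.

Satisfying assignments: (0,0), (0,1), (1,0), (1,1)
Count: 4 out of 4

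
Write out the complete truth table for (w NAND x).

x | w | Output
--------------
0 | 0 | 1
0 | 1 | 1
1 | 0 | 1
1 | 1 | 0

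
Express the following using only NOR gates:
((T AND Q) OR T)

((((T NOR T) NOR (Q NOR Q)) NOR T) NOR (((T NOR T) NOR (Q NOR Q)) NOR T))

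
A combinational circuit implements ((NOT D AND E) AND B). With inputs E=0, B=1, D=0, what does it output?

Substituting: ((NOT 0 AND 0) AND 1)
= 0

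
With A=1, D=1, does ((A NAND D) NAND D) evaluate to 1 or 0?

Substituting: ((1 NAND 1) NAND 1)
= 1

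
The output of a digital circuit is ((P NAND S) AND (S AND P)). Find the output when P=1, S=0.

Substituting: ((1 NAND 0) AND (0 AND 1))
= 0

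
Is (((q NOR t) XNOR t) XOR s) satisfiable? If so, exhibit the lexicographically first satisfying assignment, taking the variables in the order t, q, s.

t=0, q=0, s=1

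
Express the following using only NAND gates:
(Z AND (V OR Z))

((Z NAND ((V NAND V) NAND (Z NAND Z))) NAND (Z NAND ((V NAND V) NAND (Z NAND Z))))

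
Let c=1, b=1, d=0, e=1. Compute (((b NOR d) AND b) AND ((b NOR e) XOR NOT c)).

Substituting: (((1 NOR 0) AND 1) AND ((1 NOR 1) XOR NOT 1))
= 0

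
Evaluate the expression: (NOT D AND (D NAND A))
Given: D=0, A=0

Substituting: (NOT 0 AND (0 NAND 0))
= 1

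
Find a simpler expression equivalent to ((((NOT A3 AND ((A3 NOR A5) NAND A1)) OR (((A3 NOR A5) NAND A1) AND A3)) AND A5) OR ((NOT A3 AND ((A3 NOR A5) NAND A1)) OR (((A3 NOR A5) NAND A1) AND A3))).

By absorption (E OR (E AND v) = E) then distribution ((E AND v) OR (E AND NOT v) = E):
= ((A3 NOR A5) NAND A1)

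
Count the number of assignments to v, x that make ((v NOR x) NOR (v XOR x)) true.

Satisfying assignments: (1,1)
Count: 1 out of 4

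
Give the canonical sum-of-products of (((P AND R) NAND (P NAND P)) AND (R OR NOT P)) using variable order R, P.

Σm(0, 2, 3) = (NOT R AND NOT P) OR (R AND NOT P) OR (R AND P)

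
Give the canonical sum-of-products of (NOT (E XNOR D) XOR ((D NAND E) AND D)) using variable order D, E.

Σm(1) = (NOT D AND E)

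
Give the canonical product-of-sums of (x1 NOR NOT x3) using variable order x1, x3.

ΠM(0, 2, 3) = (x1 OR x3) AND (NOT x1 OR x3) AND (NOT x1 OR NOT x3)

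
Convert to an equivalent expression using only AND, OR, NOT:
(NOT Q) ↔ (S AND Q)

((NOT Q) AND (S AND Q)) OR (Q AND NOT (S AND Q))
(Biconditional = both true or both false)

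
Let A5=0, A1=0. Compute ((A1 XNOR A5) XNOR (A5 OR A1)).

Substituting: ((0 XNOR 0) XNOR (0 OR 0))
= 0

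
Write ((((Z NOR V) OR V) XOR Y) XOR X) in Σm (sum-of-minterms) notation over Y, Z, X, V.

Σm(0, 1, 5, 6, 10, 11, 12, 15) = (NOT Y AND NOT Z AND NOT X AND NOT V) OR (NOT Y AND NOT Z AND NOT X AND V) OR (NOT Y AND Z AND NOT X AND V) OR (NOT Y AND Z AND X AND NOT V) OR (Y AND NOT Z AND X AND NOT V) OR (Y AND NOT Z AND X AND V) OR (Y AND Z AND NOT X AND NOT V) OR (Y AND Z AND X AND V)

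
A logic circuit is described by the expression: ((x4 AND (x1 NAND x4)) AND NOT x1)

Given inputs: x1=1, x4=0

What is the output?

Substituting: ((0 AND (1 NAND 0)) AND NOT 1)
= 0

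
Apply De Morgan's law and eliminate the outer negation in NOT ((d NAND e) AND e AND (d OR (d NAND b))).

NOT (d NAND e) OR NOT e OR NOT (d OR (d NAND b))
De Morgan's: NOT(AND of terms) = OR of negations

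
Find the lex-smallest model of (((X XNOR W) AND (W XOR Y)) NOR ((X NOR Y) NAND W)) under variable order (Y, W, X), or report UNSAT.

Y=0, W=1, X=0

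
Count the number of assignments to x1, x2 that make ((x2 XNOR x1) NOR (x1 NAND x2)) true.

No assignment satisfies the expression.
Count: 0 out of 4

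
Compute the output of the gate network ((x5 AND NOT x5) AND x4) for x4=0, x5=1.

Substituting: ((1 AND NOT 1) AND 0)
= 0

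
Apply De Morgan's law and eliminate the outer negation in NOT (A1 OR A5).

NOT A1 AND NOT A5
De Morgan's: NOT(OR of terms) = AND of negations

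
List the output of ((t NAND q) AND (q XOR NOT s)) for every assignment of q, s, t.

q | s | t | Output
------------------
0 | 0 | 0 | 1
0 | 0 | 1 | 1
0 | 1 | 0 | 0
0 | 1 | 1 | 0
1 | 0 | 0 | 0
1 | 0 | 1 | 0
1 | 1 | 0 | 1
1 | 1 | 1 | 0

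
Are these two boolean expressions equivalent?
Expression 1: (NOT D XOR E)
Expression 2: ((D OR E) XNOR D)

No. Counterexample: with E=0, D=1, Expression 1 = 0 but Expression 2 = 1.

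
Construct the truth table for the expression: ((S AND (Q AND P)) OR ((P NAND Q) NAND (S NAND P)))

S | Q | P | Output
------------------
0 | 0 | 0 | 0
0 | 0 | 1 | 0
0 | 1 | 0 | 0
0 | 1 | 1 | 1
1 | 0 | 0 | 0
1 | 0 | 1 | 1
1 | 1 | 0 | 0
1 | 1 | 1 | 1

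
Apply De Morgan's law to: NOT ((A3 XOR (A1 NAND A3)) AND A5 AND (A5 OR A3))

NOT (A3 XOR (A1 NAND A3)) OR NOT A5 OR NOT (A5 OR A3)
De Morgan's: NOT(AND of terms) = OR of negations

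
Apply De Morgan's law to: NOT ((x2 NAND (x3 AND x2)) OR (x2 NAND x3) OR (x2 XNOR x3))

NOT (x2 NAND (x3 AND x2)) AND NOT (x2 NAND x3) AND NOT (x2 XNOR x3)
De Morgan's: NOT(OR of terms) = AND of negations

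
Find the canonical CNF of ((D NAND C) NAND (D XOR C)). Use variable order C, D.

(C OR NOT D) AND (NOT C OR D)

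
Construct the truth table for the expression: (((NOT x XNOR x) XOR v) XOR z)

v | z | x | Output
------------------
0 | 0 | 0 | 0
0 | 0 | 1 | 0
0 | 1 | 0 | 1
0 | 1 | 1 | 1
1 | 0 | 0 | 1
1 | 0 | 1 | 1
1 | 1 | 0 | 0
1 | 1 | 1 | 0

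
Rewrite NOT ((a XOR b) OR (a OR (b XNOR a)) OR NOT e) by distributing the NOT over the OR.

NOT (a XOR b) AND NOT (a OR (b XNOR a)) AND e
De Morgan's: NOT(OR of terms) = AND of negations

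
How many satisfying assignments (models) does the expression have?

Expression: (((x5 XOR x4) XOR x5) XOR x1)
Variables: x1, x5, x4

Satisfying assignments: (0,0,1), (0,1,1), (1,0,0), (1,1,0)
Count: 4 out of 8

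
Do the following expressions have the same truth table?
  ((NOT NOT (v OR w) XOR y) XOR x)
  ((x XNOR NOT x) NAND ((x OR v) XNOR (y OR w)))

No. Counterexample: with w=0, y=0, v=0, x=0, Expression 1 = 0 but Expression 2 = 1.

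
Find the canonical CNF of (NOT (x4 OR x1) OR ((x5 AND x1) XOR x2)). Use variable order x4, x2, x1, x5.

(x4 OR x2 OR NOT x1 OR x5) AND (x4 OR NOT x2 OR NOT x1 OR NOT x5) AND (NOT x4 OR x2 OR x1 OR x5) AND (NOT x4 OR x2 OR x1 OR NOT x5) AND (NOT x4 OR x2 OR NOT x1 OR x5) AND (NOT x4 OR NOT x2 OR NOT x1 OR NOT x5)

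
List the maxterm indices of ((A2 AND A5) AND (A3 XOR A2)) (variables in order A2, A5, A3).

ΠM(0, 1, 2, 3, 4, 5, 7) = (A2 OR A5 OR A3) AND (A2 OR A5 OR NOT A3) AND (A2 OR NOT A5 OR A3) AND (A2 OR NOT A5 OR NOT A3) AND (NOT A2 OR A5 OR A3) AND (NOT A2 OR A5 OR NOT A3) AND (NOT A2 OR NOT A5 OR NOT A3)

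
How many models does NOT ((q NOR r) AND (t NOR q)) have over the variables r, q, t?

Satisfying assignments: (0,0,1), (0,1,0), (0,1,1), (1,0,0), (1,0,1), (1,1,0), (1,1,1)
Count: 7 out of 8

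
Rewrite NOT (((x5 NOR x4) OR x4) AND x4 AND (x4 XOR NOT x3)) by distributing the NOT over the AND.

NOT ((x5 NOR x4) OR x4) OR NOT x4 OR NOT (x4 XOR NOT x3)
De Morgan's: NOT(AND of terms) = OR of negations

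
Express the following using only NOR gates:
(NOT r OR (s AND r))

(((r NOR r) NOR ((s NOR s) NOR (r NOR r))) NOR ((r NOR r) NOR ((s NOR s) NOR (r NOR r))))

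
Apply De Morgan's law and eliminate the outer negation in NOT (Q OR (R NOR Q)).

NOT Q AND NOT (R NOR Q)
De Morgan's: NOT(OR of terms) = AND of negations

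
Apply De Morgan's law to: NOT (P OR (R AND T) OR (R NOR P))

NOT P AND NOT (R AND T) AND NOT (R NOR P)
De Morgan's: NOT(OR of terms) = AND of negations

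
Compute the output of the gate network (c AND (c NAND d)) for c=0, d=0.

Substituting: (0 AND (0 NAND 0))
= 0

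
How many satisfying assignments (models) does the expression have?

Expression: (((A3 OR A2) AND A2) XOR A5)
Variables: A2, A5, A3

Satisfying assignments: (0,1,0), (0,1,1), (1,0,0), (1,0,1)
Count: 4 out of 8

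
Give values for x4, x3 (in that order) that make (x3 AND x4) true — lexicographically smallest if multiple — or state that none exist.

x4=1, x3=1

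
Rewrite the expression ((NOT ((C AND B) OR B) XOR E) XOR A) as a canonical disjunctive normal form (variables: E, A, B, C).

(NOT E AND NOT A AND NOT B AND NOT C) OR (NOT E AND NOT A AND NOT B AND C) OR (NOT E AND A AND B AND NOT C) OR (NOT E AND A AND B AND C) OR (E AND NOT A AND B AND NOT C) OR (E AND NOT A AND B AND C) OR (E AND A AND NOT B AND NOT C) OR (E AND A AND NOT B AND C)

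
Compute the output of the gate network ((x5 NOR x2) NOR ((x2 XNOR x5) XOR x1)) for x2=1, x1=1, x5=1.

Substituting: ((1 NOR 1) NOR ((1 XNOR 1) XOR 1))
= 1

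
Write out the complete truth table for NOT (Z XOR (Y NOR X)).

X | Y | Z | Output
------------------
0 | 0 | 0 | 0
0 | 0 | 1 | 1
0 | 1 | 0 | 1
0 | 1 | 1 | 0
1 | 0 | 0 | 1
1 | 0 | 1 | 0
1 | 1 | 0 | 1
1 | 1 | 1 | 0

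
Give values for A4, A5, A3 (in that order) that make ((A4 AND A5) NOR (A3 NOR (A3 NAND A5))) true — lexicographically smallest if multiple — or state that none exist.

A4=0, A5=0, A3=0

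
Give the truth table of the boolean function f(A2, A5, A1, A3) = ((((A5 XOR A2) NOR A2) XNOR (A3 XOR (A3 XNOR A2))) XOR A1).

A2 | A5 | A1 | A3 | Output
--------------------------
0 | 0 | 0 | 0 | 1
0 | 0 | 0 | 1 | 1
0 | 0 | 1 | 0 | 0
0 | 0 | 1 | 1 | 0
0 | 1 | 0 | 0 | 0
0 | 1 | 0 | 1 | 0
0 | 1 | 1 | 0 | 1
0 | 1 | 1 | 1 | 1
1 | 0 | 0 | 0 | 1
1 | 0 | 0 | 1 | 1
1 | 0 | 1 | 0 | 0
1 | 0 | 1 | 1 | 0
1 | 1 | 0 | 0 | 1
1 | 1 | 0 | 1 | 1
1 | 1 | 1 | 0 | 0
1 | 1 | 1 | 1 | 0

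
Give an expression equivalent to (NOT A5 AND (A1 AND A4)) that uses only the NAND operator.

(((A5 NAND A5) NAND ((A1 NAND A4) NAND (A1 NAND A4))) NAND ((A5 NAND A5) NAND ((A1 NAND A4) NAND (A1 NAND A4))))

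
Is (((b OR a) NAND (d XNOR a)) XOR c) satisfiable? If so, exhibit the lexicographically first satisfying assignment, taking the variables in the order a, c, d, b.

a=0, c=0, d=0, b=0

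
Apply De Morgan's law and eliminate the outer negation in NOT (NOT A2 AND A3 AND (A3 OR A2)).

A2 OR NOT A3 OR NOT (A3 OR A2)
De Morgan's: NOT(AND of terms) = OR of negations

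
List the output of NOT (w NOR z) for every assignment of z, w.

z | w | Output
--------------
0 | 0 | 0
0 | 1 | 1
1 | 0 | 1
1 | 1 | 1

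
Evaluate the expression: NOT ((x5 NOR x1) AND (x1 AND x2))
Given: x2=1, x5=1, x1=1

Substituting: NOT ((1 NOR 1) AND (1 AND 1))
= 1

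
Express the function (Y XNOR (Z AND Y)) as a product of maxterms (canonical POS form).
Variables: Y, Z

ΠM(2) = (NOT Y OR Z)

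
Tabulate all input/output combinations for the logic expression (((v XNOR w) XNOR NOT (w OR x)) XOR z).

v | w | x | z | Output
----------------------
0 | 0 | 0 | 0 | 1
0 | 0 | 0 | 1 | 0
0 | 0 | 1 | 0 | 0
0 | 0 | 1 | 1 | 1
0 | 1 | 0 | 0 | 1
0 | 1 | 0 | 1 | 0
0 | 1 | 1 | 0 | 1
0 | 1 | 1 | 1 | 0
1 | 0 | 0 | 0 | 0
1 | 0 | 0 | 1 | 1
1 | 0 | 1 | 0 | 1
1 | 0 | 1 | 1 | 0
1 | 1 | 0 | 0 | 0
1 | 1 | 0 | 1 | 1
1 | 1 | 1 | 0 | 0
1 | 1 | 1 | 1 | 1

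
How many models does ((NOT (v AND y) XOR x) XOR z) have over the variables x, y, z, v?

Satisfying assignments: (0,0,0,0), (0,0,0,1), (0,1,0,0), (0,1,1,1), (1,0,1,0), (1,0,1,1), (1,1,0,1), (1,1,1,0)
Count: 8 out of 16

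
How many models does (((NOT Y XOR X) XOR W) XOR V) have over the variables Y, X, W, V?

Satisfying assignments: (0,0,0,0), (0,0,1,1), (0,1,0,1), (0,1,1,0), (1,0,0,1), (1,0,1,0), (1,1,0,0), (1,1,1,1)
Count: 8 out of 16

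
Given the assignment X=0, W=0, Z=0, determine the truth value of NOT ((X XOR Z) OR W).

Substituting: NOT ((0 XOR 0) OR 0)
= 1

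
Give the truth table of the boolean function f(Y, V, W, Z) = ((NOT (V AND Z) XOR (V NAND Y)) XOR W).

Y | V | W | Z | Output
----------------------
0 | 0 | 0 | 0 | 0
0 | 0 | 0 | 1 | 0
0 | 0 | 1 | 0 | 1
0 | 0 | 1 | 1 | 1
0 | 1 | 0 | 0 | 0
0 | 1 | 0 | 1 | 1
0 | 1 | 1 | 0 | 1
0 | 1 | 1 | 1 | 0
1 | 0 | 0 | 0 | 0
1 | 0 | 0 | 1 | 0
1 | 0 | 1 | 0 | 1
1 | 0 | 1 | 1 | 1
1 | 1 | 0 | 0 | 1
1 | 1 | 0 | 1 | 0
1 | 1 | 1 | 0 | 0
1 | 1 | 1 | 1 | 1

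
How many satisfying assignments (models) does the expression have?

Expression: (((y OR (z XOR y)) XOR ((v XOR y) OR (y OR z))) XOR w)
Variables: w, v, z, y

Satisfying assignments: (0,1,0,0), (1,0,0,0), (1,0,0,1), (1,0,1,0), (1,0,1,1), (1,1,0,1), (1,1,1,0), (1,1,1,1)
Count: 8 out of 16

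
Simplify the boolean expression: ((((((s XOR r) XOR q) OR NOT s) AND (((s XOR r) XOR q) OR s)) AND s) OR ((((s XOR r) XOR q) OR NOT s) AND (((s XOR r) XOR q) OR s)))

By absorption (E OR (E AND v) = E) then distribution ((E OR v) AND (E OR NOT v) = E):
= ((s XOR r) XOR q)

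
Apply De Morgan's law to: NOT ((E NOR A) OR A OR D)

NOT (E NOR A) AND NOT A AND NOT D
De Morgan's: NOT(OR of terms) = AND of negations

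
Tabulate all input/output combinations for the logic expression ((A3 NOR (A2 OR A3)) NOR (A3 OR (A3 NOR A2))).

A3 | A2 | Output
----------------
0 | 0 | 0
0 | 1 | 1
1 | 0 | 0
1 | 1 | 0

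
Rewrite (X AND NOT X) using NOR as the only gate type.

((X NOR X) NOR ((X NOR X) NOR (X NOR X)))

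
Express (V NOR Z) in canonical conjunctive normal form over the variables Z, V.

(Z OR NOT V) AND (NOT Z OR V) AND (NOT Z OR NOT V)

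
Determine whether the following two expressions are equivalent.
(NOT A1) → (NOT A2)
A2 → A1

Yes, Contrapositive is always equivalent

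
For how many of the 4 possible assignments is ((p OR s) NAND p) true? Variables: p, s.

Satisfying assignments: (0,0), (0,1)
Count: 2 out of 4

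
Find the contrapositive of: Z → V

Contrapositive: NOT V → NOT Z
Note: A statement and its contrapositive are logically equivalent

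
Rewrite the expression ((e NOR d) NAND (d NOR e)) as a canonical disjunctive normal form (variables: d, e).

(NOT d AND e) OR (d AND NOT e) OR (d AND e)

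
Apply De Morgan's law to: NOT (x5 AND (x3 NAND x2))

NOT x5 OR NOT (x3 NAND x2)
De Morgan's: NOT(AND of terms) = OR of negations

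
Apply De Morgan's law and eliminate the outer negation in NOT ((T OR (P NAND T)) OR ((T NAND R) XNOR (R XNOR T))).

NOT (T OR (P NAND T)) AND NOT ((T NAND R) XNOR (R XNOR T))
De Morgan's: NOT(OR of terms) = AND of negations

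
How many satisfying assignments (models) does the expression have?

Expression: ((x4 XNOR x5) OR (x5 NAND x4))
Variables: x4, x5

Satisfying assignments: (0,0), (0,1), (1,0), (1,1)
Count: 4 out of 4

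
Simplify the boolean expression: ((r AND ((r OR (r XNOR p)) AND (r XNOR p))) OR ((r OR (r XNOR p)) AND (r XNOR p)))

By absorption (E OR (E AND v) = E) then absorption (E AND (E OR v) = E):
= (r XNOR p)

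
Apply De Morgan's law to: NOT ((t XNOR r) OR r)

NOT (t XNOR r) AND NOT r
De Morgan's: NOT(OR of terms) = AND of negations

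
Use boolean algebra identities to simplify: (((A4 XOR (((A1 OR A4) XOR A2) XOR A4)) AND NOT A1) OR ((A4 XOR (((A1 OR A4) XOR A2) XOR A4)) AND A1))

By distribution ((E AND v) OR (E AND NOT v) = E) then XOR self-cancellation ((E XOR v) XOR v = E):
= ((A1 OR A4) XOR A2)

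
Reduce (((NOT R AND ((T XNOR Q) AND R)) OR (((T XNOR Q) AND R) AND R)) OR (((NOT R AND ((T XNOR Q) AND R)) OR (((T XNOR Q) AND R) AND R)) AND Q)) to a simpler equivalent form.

By absorption (E OR (E AND v) = E) then distribution ((E AND v) OR (E AND NOT v) = E):
= ((T XNOR Q) AND R)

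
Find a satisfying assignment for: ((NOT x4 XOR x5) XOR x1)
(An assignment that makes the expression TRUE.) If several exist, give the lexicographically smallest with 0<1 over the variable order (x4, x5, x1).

x4=0, x5=0, x1=0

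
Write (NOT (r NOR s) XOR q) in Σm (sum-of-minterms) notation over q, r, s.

Σm(1, 2, 3, 4) = (NOT q AND NOT r AND s) OR (NOT q AND r AND NOT s) OR (NOT q AND r AND s) OR (q AND NOT r AND NOT s)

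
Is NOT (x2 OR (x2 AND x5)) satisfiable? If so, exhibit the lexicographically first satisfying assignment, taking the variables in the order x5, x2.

x5=0, x2=0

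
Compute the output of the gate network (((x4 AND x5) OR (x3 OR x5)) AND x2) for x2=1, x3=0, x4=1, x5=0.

Substituting: (((1 AND 0) OR (0 OR 0)) AND 1)
= 0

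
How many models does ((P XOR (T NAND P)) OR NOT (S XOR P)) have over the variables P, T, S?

Satisfying assignments: (0,0,0), (0,0,1), (0,1,0), (0,1,1), (1,0,1), (1,1,0), (1,1,1)
Count: 7 out of 8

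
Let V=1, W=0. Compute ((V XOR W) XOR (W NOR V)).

Substituting: ((1 XOR 0) XOR (0 NOR 1))
= 1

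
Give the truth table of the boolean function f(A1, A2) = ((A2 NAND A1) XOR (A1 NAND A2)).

A1 | A2 | Output
----------------
0 | 0 | 0
0 | 1 | 0
1 | 0 | 0
1 | 1 | 0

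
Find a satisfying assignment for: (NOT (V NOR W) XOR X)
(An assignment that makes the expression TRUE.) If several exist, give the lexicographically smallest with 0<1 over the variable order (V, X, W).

V=0, X=0, W=1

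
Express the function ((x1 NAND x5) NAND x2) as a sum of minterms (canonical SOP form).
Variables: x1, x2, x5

Σm(0, 1, 4, 5, 7) = (NOT x1 AND NOT x2 AND NOT x5) OR (NOT x1 AND NOT x2 AND x5) OR (x1 AND NOT x2 AND NOT x5) OR (x1 AND NOT x2 AND x5) OR (x1 AND x2 AND x5)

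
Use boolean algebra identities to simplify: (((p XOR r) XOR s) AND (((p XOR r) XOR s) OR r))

By absorption (E AND (E OR v) = E):
= ((p XOR r) XOR s)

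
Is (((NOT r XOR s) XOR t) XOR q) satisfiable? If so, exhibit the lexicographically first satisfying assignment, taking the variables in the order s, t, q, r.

s=0, t=0, q=0, r=0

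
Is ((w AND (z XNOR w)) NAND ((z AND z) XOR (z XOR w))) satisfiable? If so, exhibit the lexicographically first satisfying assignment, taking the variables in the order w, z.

w=0, z=0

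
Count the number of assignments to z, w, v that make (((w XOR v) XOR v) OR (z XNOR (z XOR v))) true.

Satisfying assignments: (0,0,0), (0,1,0), (0,1,1), (1,0,0), (1,1,0), (1,1,1)
Count: 6 out of 8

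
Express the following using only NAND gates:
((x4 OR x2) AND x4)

((((x4 NAND x4) NAND (x2 NAND x2)) NAND x4) NAND (((x4 NAND x4) NAND (x2 NAND x2)) NAND x4))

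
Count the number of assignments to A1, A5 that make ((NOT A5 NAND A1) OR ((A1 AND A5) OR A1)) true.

Satisfying assignments: (0,0), (0,1), (1,0), (1,1)
Count: 4 out of 4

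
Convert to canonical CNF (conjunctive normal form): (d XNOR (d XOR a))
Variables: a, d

(NOT a OR d) AND (NOT a OR NOT d)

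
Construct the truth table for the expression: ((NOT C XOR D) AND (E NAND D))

E | D | C | Output
------------------
0 | 0 | 0 | 1
0 | 0 | 1 | 0
0 | 1 | 0 | 0
0 | 1 | 1 | 1
1 | 0 | 0 | 1
1 | 0 | 1 | 0
1 | 1 | 0 | 0
1 | 1 | 1 | 0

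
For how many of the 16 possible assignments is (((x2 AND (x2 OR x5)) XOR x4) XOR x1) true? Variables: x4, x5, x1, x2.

Satisfying assignments: (0,0,0,1), (0,0,1,0), (0,1,0,1), (0,1,1,0), (1,0,0,0), (1,0,1,1), (1,1,0,0), (1,1,1,1)
Count: 8 out of 16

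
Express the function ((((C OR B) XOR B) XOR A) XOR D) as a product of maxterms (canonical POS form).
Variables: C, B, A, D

ΠM(0, 3, 4, 7, 9, 10, 12, 15) = (C OR B OR A OR D) AND (C OR B OR NOT A OR NOT D) AND (C OR NOT B OR A OR D) AND (C OR NOT B OR NOT A OR NOT D) AND (NOT C OR B OR A OR NOT D) AND (NOT C OR B OR NOT A OR D) AND (NOT C OR NOT B OR A OR D) AND (NOT C OR NOT B OR NOT A OR NOT D)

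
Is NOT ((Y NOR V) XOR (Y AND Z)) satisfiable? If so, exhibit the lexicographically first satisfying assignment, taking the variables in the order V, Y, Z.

V=0, Y=1, Z=0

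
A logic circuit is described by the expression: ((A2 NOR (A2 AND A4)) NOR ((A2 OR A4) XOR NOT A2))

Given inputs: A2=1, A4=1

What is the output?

Substituting: ((1 NOR (1 AND 1)) NOR ((1 OR 1) XOR NOT 1))
= 0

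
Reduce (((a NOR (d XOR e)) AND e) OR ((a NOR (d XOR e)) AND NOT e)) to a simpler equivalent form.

By distribution ((E AND v) OR (E AND NOT v) = E):
= (a NOR (d XOR e))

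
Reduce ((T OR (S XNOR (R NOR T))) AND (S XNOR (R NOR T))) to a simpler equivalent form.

By absorption (E AND (E OR v) = E):
= (S XNOR (R NOR T))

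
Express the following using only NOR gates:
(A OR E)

((A NOR E) NOR (A NOR E))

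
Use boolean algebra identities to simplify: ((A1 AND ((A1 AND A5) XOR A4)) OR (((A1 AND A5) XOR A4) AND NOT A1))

By distribution ((E AND v) OR (E AND NOT v) = E):
= ((A1 AND A5) XOR A4)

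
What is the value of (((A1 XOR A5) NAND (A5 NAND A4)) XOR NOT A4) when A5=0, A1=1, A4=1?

Substituting: (((1 XOR 0) NAND (0 NAND 1)) XOR NOT 1)
= 0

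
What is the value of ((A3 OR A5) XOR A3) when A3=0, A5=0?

Substituting: ((0 OR 0) XOR 0)
= 0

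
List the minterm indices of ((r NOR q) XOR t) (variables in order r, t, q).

Σm(0, 3, 6, 7) = (NOT r AND NOT t AND NOT q) OR (NOT r AND t AND q) OR (r AND t AND NOT q) OR (r AND t AND q)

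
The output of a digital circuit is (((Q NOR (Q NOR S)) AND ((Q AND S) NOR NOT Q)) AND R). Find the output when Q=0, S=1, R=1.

Substituting: (((0 NOR (0 NOR 1)) AND ((0 AND 1) NOR NOT 0)) AND 1)
= 0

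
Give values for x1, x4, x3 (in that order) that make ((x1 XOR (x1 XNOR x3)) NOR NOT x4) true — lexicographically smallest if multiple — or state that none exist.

x1=0, x4=1, x3=1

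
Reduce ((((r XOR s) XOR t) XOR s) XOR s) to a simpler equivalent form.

By XOR self-cancellation ((E XOR v) XOR v = E):
= ((r XOR s) XOR t)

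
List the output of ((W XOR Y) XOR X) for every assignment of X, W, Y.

X | W | Y | Output
------------------
0 | 0 | 0 | 0
0 | 0 | 1 | 1
0 | 1 | 0 | 1
0 | 1 | 1 | 0
1 | 0 | 0 | 1
1 | 0 | 1 | 0
1 | 1 | 0 | 0
1 | 1 | 1 | 1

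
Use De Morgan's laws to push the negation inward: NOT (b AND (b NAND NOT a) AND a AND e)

NOT b OR NOT (b NAND NOT a) OR NOT a OR NOT e
De Morgan's: NOT(AND of terms) = OR of negations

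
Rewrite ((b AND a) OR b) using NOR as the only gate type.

((((b NOR b) NOR (a NOR a)) NOR b) NOR (((b NOR b) NOR (a NOR a)) NOR b))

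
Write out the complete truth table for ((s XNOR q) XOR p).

q | s | p | Output
------------------
0 | 0 | 0 | 1
0 | 0 | 1 | 0
0 | 1 | 0 | 0
0 | 1 | 1 | 1
1 | 0 | 0 | 0
1 | 0 | 1 | 1
1 | 1 | 0 | 1
1 | 1 | 1 | 0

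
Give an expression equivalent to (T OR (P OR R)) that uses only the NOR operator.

((T NOR ((P NOR R) NOR (P NOR R))) NOR (T NOR ((P NOR R) NOR (P NOR R))))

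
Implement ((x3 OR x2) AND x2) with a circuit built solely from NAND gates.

((((x3 NAND x3) NAND (x2 NAND x2)) NAND x2) NAND (((x3 NAND x3) NAND (x2 NAND x2)) NAND x2))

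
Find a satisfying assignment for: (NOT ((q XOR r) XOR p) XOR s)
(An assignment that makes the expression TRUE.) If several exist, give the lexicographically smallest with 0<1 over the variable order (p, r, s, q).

p=0, r=0, s=0, q=0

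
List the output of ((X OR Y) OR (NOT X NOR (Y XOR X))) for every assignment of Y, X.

Y | X | Output
--------------
0 | 0 | 0
0 | 1 | 1
1 | 0 | 1
1 | 1 | 1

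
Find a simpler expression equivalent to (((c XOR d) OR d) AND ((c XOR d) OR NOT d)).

By distribution ((E OR v) AND (E OR NOT v) = E):
= (c XOR d)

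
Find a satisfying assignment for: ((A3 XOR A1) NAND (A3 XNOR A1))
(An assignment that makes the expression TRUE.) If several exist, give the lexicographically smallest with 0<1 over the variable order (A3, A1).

A3=0, A1=0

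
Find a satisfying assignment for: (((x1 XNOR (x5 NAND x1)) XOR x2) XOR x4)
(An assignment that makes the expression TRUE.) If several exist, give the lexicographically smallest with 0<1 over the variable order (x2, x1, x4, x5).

x2=0, x1=0, x4=1, x5=0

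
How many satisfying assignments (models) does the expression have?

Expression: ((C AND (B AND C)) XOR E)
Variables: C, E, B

Satisfying assignments: (0,1,0), (0,1,1), (1,0,1), (1,1,0)
Count: 4 out of 8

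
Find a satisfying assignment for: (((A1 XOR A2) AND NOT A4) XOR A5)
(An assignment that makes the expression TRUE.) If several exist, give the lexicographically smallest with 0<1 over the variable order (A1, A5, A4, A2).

A1=0, A5=0, A4=0, A2=1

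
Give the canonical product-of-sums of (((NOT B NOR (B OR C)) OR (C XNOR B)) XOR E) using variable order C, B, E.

ΠM(1, 2, 4, 7) = (C OR B OR NOT E) AND (C OR NOT B OR E) AND (NOT C OR B OR E) AND (NOT C OR NOT B OR NOT E)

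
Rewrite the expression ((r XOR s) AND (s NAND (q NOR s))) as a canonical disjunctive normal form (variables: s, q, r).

(NOT s AND NOT q AND r) OR (NOT s AND q AND r) OR (s AND NOT q AND NOT r) OR (s AND q AND NOT r)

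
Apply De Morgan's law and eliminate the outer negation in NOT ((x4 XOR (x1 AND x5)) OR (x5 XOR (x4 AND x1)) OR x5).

NOT (x4 XOR (x1 AND x5)) AND NOT (x5 XOR (x4 AND x1)) AND NOT x5
De Morgan's: NOT(OR of terms) = AND of negations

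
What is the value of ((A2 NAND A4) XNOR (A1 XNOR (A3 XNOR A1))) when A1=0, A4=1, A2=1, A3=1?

Substituting: ((1 NAND 1) XNOR (0 XNOR (1 XNOR 0)))
= 0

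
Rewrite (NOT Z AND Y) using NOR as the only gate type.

(((Z NOR Z) NOR (Z NOR Z)) NOR (Y NOR Y))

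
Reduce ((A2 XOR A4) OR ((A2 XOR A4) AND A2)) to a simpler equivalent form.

By absorption (E OR (E AND v) = E):
= (A2 XOR A4)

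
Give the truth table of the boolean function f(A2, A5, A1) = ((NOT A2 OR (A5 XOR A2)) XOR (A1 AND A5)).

A2 | A5 | A1 | Output
---------------------
0 | 0 | 0 | 1
0 | 0 | 1 | 1
0 | 1 | 0 | 1
0 | 1 | 1 | 0
1 | 0 | 0 | 1
1 | 0 | 1 | 1
1 | 1 | 0 | 0
1 | 1 | 1 | 1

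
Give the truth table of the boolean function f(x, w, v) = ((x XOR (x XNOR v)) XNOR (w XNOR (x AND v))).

x | w | v | Output
------------------
0 | 0 | 0 | 1
0 | 0 | 1 | 0
0 | 1 | 0 | 0
0 | 1 | 1 | 1
1 | 0 | 0 | 1
1 | 0 | 1 | 1
1 | 1 | 0 | 0
1 | 1 | 1 | 0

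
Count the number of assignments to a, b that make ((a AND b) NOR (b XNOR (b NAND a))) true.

Satisfying assignments: (0,0), (1,0)
Count: 2 out of 4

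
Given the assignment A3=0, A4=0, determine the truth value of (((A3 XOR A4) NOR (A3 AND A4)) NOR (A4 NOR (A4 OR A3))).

Substituting: (((0 XOR 0) NOR (0 AND 0)) NOR (0 NOR (0 OR 0)))
= 0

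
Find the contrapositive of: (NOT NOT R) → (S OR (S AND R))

Contrapositive: NOT (S OR (S AND R)) → NOT R
Note: A statement and its contrapositive are logically equivalent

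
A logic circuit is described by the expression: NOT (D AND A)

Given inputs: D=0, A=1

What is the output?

Substituting: NOT (0 AND 1)
= 1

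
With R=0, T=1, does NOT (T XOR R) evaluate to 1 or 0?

Substituting: NOT (1 XOR 0)
= 0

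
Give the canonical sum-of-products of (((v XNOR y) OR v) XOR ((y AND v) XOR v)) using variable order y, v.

Σm(0, 3) = (NOT y AND NOT v) OR (y AND v)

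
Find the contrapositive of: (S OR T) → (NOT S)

Contrapositive: S → NOT (S OR T)
Note: A statement and its contrapositive are logically equivalent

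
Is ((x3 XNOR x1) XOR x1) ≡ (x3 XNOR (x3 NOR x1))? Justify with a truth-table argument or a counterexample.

No. Counterexample: with x1=0, x3=0, Expression 1 = 1 but Expression 2 = 0.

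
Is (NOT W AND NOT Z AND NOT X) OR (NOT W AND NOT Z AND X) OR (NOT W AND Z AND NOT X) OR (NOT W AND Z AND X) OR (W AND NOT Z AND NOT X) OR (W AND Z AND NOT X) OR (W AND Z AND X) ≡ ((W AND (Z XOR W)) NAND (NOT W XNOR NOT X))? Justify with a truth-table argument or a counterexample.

Yes, they are equivalent — the two output columns agree on all 8 assignments:
W | Z | X | Expression 1 | Expression 2
---------------------------------------
0 | 0 | 0 | 1 | 1
0 | 0 | 1 | 1 | 1
0 | 1 | 0 | 1 | 1
0 | 1 | 1 | 1 | 1
1 | 0 | 0 | 1 | 1
1 | 0 | 1 | 0 | 0
1 | 1 | 0 | 1 | 1
1 | 1 | 1 | 1 | 1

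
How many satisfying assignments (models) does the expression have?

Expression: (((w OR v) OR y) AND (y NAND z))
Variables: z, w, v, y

Satisfying assignments: (0,0,0,1), (0,0,1,0), (0,0,1,1), (0,1,0,0), (0,1,0,1), (0,1,1,0), (0,1,1,1), (1,0,1,0), (1,1,0,0), (1,1,1,0)
Count: 10 out of 16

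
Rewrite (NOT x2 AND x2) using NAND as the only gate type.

(((x2 NAND x2) NAND x2) NAND ((x2 NAND x2) NAND x2))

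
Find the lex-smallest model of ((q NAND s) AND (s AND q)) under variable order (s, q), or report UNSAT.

UNSATISFIABLE - no assignment makes this expression true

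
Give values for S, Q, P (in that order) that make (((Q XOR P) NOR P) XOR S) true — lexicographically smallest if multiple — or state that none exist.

S=0, Q=0, P=0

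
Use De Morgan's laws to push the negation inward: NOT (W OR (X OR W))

NOT W AND NOT (X OR W)
De Morgan's: NOT(OR of terms) = AND of negations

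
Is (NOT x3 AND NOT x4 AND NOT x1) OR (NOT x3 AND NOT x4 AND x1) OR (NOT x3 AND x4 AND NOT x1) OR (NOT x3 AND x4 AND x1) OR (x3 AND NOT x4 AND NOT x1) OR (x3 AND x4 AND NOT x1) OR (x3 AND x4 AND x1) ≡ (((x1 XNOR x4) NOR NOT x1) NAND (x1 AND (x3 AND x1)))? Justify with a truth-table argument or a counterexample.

Yes, they are equivalent — the two output columns agree on all 8 assignments:
x3 | x4 | x1 | Expression 1 | Expression 2
------------------------------------------
0 | 0 | 0 | 1 | 1
0 | 0 | 1 | 1 | 1
0 | 1 | 0 | 1 | 1
0 | 1 | 1 | 1 | 1
1 | 0 | 0 | 1 | 1
1 | 0 | 1 | 0 | 0
1 | 1 | 0 | 1 | 1
1 | 1 | 1 | 1 | 1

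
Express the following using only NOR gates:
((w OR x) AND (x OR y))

((((w NOR x) NOR (w NOR x)) NOR ((w NOR x) NOR (w NOR x))) NOR (((x NOR y) NOR (x NOR y)) NOR ((x NOR y) NOR (x NOR y))))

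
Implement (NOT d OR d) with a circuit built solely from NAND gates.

(((d NAND d) NAND (d NAND d)) NAND (d NAND d))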